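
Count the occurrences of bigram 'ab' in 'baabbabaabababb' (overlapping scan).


Scanning 'baabbabaabababb' for bigram 'ab':
  Position 0: 'ba' -> no
  Position 1: 'aa' -> no
  Position 2: 'ab' -> MATCH
  Position 3: 'bb' -> no
  Position 4: 'ba' -> no
  Position 5: 'ab' -> MATCH
  Position 6: 'ba' -> no
  Position 7: 'aa' -> no
  Position 8: 'ab' -> MATCH
  Position 9: 'ba' -> no
  Position 10: 'ab' -> MATCH
  Position 11: 'ba' -> no
  Position 12: 'ab' -> MATCH
  Position 13: 'bb' -> no
Total matches: 5

5


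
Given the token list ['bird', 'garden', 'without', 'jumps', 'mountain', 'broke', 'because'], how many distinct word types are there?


Listing all tokens and tracking unique types:
  Token 1: 'bird' -> NEW (unique so far: 1)
  Token 2: 'garden' -> NEW (unique so far: 2)
  Token 3: 'without' -> NEW (unique so far: 3)
  Token 4: 'jumps' -> NEW (unique so far: 4)
  Token 5: 'mountain' -> NEW (unique so far: 5)
  Token 6: 'broke' -> NEW (unique so far: 6)
  Token 7: 'because' -> NEW (unique so far: 7)
Unique types: ('because', 'bird', 'broke', 'garden', 'jumps', 'mountain', 'without')
Vocabulary size: 7

7


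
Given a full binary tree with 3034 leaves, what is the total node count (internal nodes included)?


Leaf nodes (terminals): 3034
Internal nodes = n - 1 = 3034 - 1 = 3033
Total = leaves + internal = 3034 + 3033 = 6067

6067


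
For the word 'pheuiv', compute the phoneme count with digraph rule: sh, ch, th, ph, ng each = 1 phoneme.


Parsing 'pheuiv' greedily, digraphs first:
  'ph' -> digraph (1 consonant phoneme) (phonemes so far: 1)
  'e' -> vowel phoneme (phonemes so far: 2)
  'u' -> vowel phoneme (phonemes so far: 3)
  'i' -> vowel phoneme (phonemes so far: 4)
  'v' -> consonant phoneme (phonemes so far: 5)
Total phonemes: 5

5


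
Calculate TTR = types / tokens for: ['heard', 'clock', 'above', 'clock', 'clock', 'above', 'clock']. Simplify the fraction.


Tokens: 7
Unique types: ('above', 'clock', 'heard') = 3
TTR = 3/7
Already in lowest terms.

3/7


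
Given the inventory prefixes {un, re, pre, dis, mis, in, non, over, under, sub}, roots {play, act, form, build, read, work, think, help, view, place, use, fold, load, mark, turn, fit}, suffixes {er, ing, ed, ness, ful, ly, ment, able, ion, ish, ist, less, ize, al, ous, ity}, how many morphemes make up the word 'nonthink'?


Segmenting 'nonthink' against the inventory:
  'non' -> prefix (morpheme 1)
  'think' -> root (morpheme 2)
Total morphemes: 2

2


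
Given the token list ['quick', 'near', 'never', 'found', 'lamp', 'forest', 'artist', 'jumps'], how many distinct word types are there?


Listing all tokens and tracking unique types:
  Token 1: 'quick' -> NEW (unique so far: 1)
  Token 2: 'near' -> NEW (unique so far: 2)
  Token 3: 'never' -> NEW (unique so far: 3)
  Token 4: 'found' -> NEW (unique so far: 4)
  Token 5: 'lamp' -> NEW (unique so far: 5)
  Token 6: 'forest' -> NEW (unique so far: 6)
  Token 7: 'artist' -> NEW (unique so far: 7)
  Token 8: 'jumps' -> NEW (unique so far: 8)
Unique types: ('artist', 'forest', 'found', 'jumps', 'lamp', 'near', 'never', 'quick')
Vocabulary size: 8

8


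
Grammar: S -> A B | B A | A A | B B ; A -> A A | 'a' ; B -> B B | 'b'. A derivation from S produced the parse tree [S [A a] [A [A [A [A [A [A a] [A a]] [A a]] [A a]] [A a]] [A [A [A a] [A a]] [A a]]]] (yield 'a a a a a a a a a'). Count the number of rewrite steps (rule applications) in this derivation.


Every bracketed nonterminal node [X ...] in the tree is produced by exactly one rule application.
Reading the tree off as a leftmost derivation:
  Step 1: S  =>  A A   (applied S -> A A)
  Step 2: A A  =>  a A   (applied A -> a)
  Step 3: a A  =>  a A A   (applied A -> A A)
  Step 4: a A A  =>  a A A A   (applied A -> A A)
  Step 5: a A A A  =>  a A A A A   (applied A -> A A)
  Step 6: a A A A A  =>  a A A A A A   (applied A -> A A)
  Step 7: a A A A A A  =>  a A A A A A A   (applied A -> A A)
  Step 8: a A A A A A A  =>  a a A A A A A   (applied A -> a)
  Step 9: a a A A A A A  =>  a a a A A A A   (applied A -> a)
  Step 10: a a a A A A A  =>  a a a a A A A   (applied A -> a)
  Step 11: a a a a A A A  =>  a a a a a A A   (applied A -> a)
  Step 12: a a a a a A A  =>  a a a a a a A   (applied A -> a)
  Step 13: a a a a a a A  =>  a a a a a a A A   (applied A -> A A)
  Step 14: a a a a a a A A  =>  a a a a a a A A A   (applied A -> A A)
  Step 15: a a a a a a A A A  =>  a a a a a a a A A   (applied A -> a)
  Step 16: a a a a a a a A A  =>  a a a a a a a a A   (applied A -> a)
  Step 17: a a a a a a a a A  =>  a a a a a a a a a   (applied A -> a)
Final yield: a a a a a a a a a
Total rewrite steps: 17

17


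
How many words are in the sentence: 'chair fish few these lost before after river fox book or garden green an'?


Counting words by splitting on spaces:
  Word 1: 'chair'
  Word 2: 'fish'
  Word 3: 'few'
  Word 4: 'these'
  Word 5: 'lost'
  Word 6: 'before'
  Word 7: 'after'
  Word 8: 'river'
  Word 9: 'fox'
  Word 10: 'book'
  Word 11: 'or'
  Word 12: 'garden'
  Word 13: 'green'
  Word 14: 'an'
Total words: 14

14


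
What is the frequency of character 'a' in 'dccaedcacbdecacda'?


Scanning 'dccaedcacbdecacda' for 'a':
  Position 3: 'a' -> MATCH (count: 1)
  Position 7: 'a' -> MATCH (count: 2)
  Position 13: 'a' -> MATCH (count: 3)
  Position 16: 'a' -> MATCH (count: 4)
Total occurrences of 'a': 4

4


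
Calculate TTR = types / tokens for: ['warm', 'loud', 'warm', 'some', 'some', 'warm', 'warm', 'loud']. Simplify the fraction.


Tokens: 8
Unique types: ('loud', 'some', 'warm') = 3
TTR = 3/8
Already in lowest terms.

3/8


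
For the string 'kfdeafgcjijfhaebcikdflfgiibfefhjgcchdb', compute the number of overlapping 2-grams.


String 'kfdeafgcjijfhaebcikdflfgiibfefhjgcchdb' has length L = 38.
Number of overlapping n-grams = L - n + 1
Substituting: 38 - 2 + 1 = 37

37


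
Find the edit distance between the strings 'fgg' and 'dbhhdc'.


Building DP table for s1='fgg' (len 3) and s2='dbhhdc' (len 6):
       d  b  h  h  d  c
    0  1  2  3  4  5  6
  f 1  1  2  3  4  5  6
  g 2  2  2  3  4  5  6
  g 3  3  3  3  4  5  6
Edit distance = dp[3][6] = 6

6


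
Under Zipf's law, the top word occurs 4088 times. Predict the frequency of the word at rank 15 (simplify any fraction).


Zipf's law: freq(rank) = f1 / rank
f1 = 4088, rank = 15
freq = 4088 / 15
GCD(4088, 15) = 1
Simplified: 4088/15

4088/15


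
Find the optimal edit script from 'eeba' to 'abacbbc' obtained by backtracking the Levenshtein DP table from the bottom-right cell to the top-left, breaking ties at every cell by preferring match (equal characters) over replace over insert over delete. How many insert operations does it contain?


Edit distance = 6. Backtracking from cell (4, 7) with preference match > replace > insert > delete,
then listing the resulting alignment 'eeba' -> 'abacbbc' left to right:
  Step 1: insert 'a' [insertion #1]
  Step 2: insert 'b' [insertion #2]
  Step 3: insert 'a' [insertion #3]
  Step 4: replace e->c
  Step 5: replace e->b
  Step 6: keep 'b'
  Step 7: replace a->c
Total insertions: 3

3


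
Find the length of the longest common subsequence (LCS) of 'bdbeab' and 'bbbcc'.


DP table for LCS of 'bdbeab' and 'bbbcc':
       b  b  b  c  c
    0  0  0  0  0  0
  b 0  1  1  1  1  1
  d 0  1  1  1  1  1
  b 0  1  2  2  2  2
  e 0  1  2  2  2  2
  a 0  1  2  2  2  2
  b 0  1  2  3  3  3
LCS: 'bbb'
LCS length = 3

3


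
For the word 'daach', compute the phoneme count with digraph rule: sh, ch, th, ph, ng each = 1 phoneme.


Parsing 'daach' greedily, digraphs first:
  'd' -> consonant phoneme (phonemes so far: 1)
  'a' -> vowel phoneme (phonemes so far: 2)
  'a' -> vowel phoneme (phonemes so far: 3)
  'ch' -> digraph (1 consonant phoneme) (phonemes so far: 4)
Total phonemes: 4

4


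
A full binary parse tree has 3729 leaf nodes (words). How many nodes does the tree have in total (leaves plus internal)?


Leaf nodes (terminals): 3729
Internal nodes = n - 1 = 3729 - 1 = 3728
Total = leaves + internal = 3729 + 3728 = 7457

7457


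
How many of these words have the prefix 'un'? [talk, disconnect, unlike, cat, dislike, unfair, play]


Checking each word for prefix 'un':
  'talk' -> no (count: 0)
  'disconnect' -> no (count: 0)
  'unlike' -> YES, starts with 'un' (count: 1)
  'cat' -> no (count: 1)
  'dislike' -> no (count: 1)
  'unfair' -> YES, starts with 'un' (count: 2)
  'play' -> no (count: 2)
Total with prefix 'un': 2

2


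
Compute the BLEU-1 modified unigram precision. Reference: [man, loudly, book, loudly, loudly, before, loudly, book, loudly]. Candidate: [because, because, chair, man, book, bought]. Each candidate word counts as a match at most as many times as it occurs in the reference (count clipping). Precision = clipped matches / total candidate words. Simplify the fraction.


Reference word counts: {'before': 1, 'book': 2, 'loudly': 5, 'man': 1}
Checking each candidate word (with clipping):
  'because' -> not in reference -> no match (matches: 0)
  'because' -> not in reference -> no match (matches: 0)
  'chair' -> not in reference -> no match (matches: 0)
  'man' -> in reference (ref count 1, used 1/1) -> match (matches: 1)
  'book' -> in reference (ref count 2, used 1/2) -> match (matches: 2)
  'bought' -> not in reference -> no match (matches: 2)
Clipped matches: 2, Candidate length: 6
Precision = 2/6 = 1/3

1/3


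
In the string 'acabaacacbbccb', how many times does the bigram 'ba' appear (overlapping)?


Scanning 'acabaacacbbccb' for bigram 'ba':
  Position 0: 'ac' -> no
  Position 1: 'ca' -> no
  Position 2: 'ab' -> no
  Position 3: 'ba' -> MATCH
  Position 4: 'aa' -> no
  Position 5: 'ac' -> no
  Position 6: 'ca' -> no
  Position 7: 'ac' -> no
  Position 8: 'cb' -> no
  Position 9: 'bb' -> no
  Position 10: 'bc' -> no
  Position 11: 'cc' -> no
  Position 12: 'cb' -> no
Total matches: 1

1


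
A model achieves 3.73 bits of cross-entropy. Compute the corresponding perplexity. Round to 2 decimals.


Perplexity formula: PP = 2^H
H = 3.73
PP = 2^3.73
Decompose: 2^3.73 = 2^3 * 2^0.73
2^3 = 8, 2^0.73 ~ 1.6586391
PP ~ 8 * 1.6586391 = 13.2691128
Rounded to 2 decimals: 13.27

13.27


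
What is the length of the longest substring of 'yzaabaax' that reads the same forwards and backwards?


Scanning 'yzaabaax' for palindromic substrings.
Substring at positions 2-6: 'aabaa'.
Check: reverse('aabaa') = 'aabaa' -> palindrome confirmed.
Neighbouring characters ('z' / 'x') break symmetry, so it cannot extend further.
No longer palindromic substring exists; longest length = 5

5


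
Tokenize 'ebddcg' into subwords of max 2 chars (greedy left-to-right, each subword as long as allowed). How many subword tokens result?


'ebddcg' has 6 characters.
Chunking with max size 2:
  Chunk 1: 'eb' (positions 0-1)
  Chunk 2: 'dd' (positions 2-3)
  Chunk 3: 'cg' (positions 4-5)
Total chunks: ceil(6 / 2) = 3

3


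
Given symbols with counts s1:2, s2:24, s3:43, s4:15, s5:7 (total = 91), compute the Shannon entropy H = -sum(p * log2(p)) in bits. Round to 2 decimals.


Computing entropy H = -sum(p_i * log2(p_i)):
  s1: p = 2/91 = 0.0220, -p*log2(p) = 0.1211
  s2: p = 24/91 = 0.2637, -p*log2(p) = 0.5071
  s3: p = 43/91 = 0.4725, -p*log2(p) = 0.5111
  s4: p = 15/91 = 0.1648, -p*log2(p) = 0.4287
  s5: p = 7/91 = 0.0769, -p*log2(p) = 0.2846
H = sum of terms = 1.8526
Rounded to 2 decimals: 1.85

1.85


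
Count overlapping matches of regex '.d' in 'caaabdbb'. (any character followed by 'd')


Pattern: .d means any character followed by 'd'.
Scanning 'caaabdbb' position-by-position:
  Pos 0: window 'ca' -> no
  Pos 1: window 'aa' -> no
  Pos 2: window 'aa' -> no
  Pos 3: window 'ab' -> no
  Pos 4: window 'bd' -> MATCH
  Pos 5: window 'db' -> no
  Pos 6: window 'bb' -> no
  Pos 7: window 'b' -> no
Total matches: 1

1


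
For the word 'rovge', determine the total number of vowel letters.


Scanning each character of 'rovge':
  Position 1: 'r' -> consonant (running count: 0)
  Position 2: 'o' -> vowel (running count: 1)
  Position 3: 'v' -> consonant (running count: 1)
  Position 4: 'g' -> consonant (running count: 1)
  Position 5: 'e' -> vowel (running count: 2)
Total vowels: 2

2


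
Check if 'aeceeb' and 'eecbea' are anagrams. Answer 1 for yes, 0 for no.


Sort characters of 'aeceeb': 'abceee'
Sort characters of 'eecbea': 'abceee'
Sorted forms match -> they ARE anagrams
Result: 1

1


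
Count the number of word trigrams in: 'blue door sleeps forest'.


Word trigrams from [4] words:
  Trigram 1: (blue door sleeps)
  Trigram 2: (door sleeps forest)
Total word trigrams: 4 - 2 = 2

2


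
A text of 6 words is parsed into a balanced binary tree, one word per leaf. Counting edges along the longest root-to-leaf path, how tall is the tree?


In a balanced binary tree with n leaves the deepest leaf is ceil(log2(n)) edges below the root.
log2(6) = 2.5850
ceil(2.5850) = 3
height (edges) = 3

3


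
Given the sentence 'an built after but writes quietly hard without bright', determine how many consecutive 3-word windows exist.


Word trigrams from [9] words:
  Trigram 1: (an built after)
  Trigram 2: (built after but)
  Trigram 3: (after but writes)
  Trigram 4: (but writes quietly)
  Trigram 5: (writes quietly hard)
  Trigram 6: (quietly hard without)
  Trigram 7: (hard without bright)
Total word trigrams: 9 - 2 = 7

7


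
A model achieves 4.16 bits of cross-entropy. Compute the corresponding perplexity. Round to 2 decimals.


Perplexity formula: PP = 2^H
H = 4.16
PP = 2^4.16
Decompose: 2^4.16 = 2^4 * 2^0.16
2^4 = 16, 2^0.16 ~ 1.1172871
PP ~ 16 * 1.1172871 = 17.8765936
Rounded to 2 decimals: 17.88

17.88


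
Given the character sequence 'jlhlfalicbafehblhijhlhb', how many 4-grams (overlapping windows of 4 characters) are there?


String 'jlhlfalicbafehblhijhlhb' has length L = 23.
Number of overlapping n-grams = L - n + 1
Substituting: 23 - 4 + 1 = 20

20


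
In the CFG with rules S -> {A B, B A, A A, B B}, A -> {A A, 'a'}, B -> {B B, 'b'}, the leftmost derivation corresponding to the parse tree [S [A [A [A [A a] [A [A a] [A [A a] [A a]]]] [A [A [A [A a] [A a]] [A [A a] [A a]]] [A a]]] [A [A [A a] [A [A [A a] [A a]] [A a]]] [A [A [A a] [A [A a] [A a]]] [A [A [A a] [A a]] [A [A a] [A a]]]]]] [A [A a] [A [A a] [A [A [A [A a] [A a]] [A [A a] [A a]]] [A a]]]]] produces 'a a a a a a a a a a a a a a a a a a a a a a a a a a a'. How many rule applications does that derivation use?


Every bracketed nonterminal node [X ...] in the tree is produced by exactly one rule application.
Reading the tree off as a leftmost derivation:
  Step 1: S  =>  A A   (applied S -> A A)
  Step 2: A A  =>  A A A   (applied A -> A A)
  Step 3: A A A  =>  A A A A   (applied A -> A A)
  Step 4: A A A A  =>  A A A A A   (applied A -> A A)
  Step 5: A A A A A  =>  a A A A A   (applied A -> a)
  Step 6: a A A A A  =>  a A A A A A   (applied A -> A A)
  Step 7: a A A A A A  =>  a a A A A A   (applied A -> a)
  Step 8: a a A A A A  =>  a a A A A A A   (applied A -> A A)
  Step 9: a a A A A A A  =>  a a a A A A A   (applied A -> a)
  Step 10: a a a A A A A  =>  a a a a A A A   (applied A -> a)
  Step 11: a a a a A A A  =>  a a a a A A A A   (applied A -> A A)
  Step 12: a a a a A A A A  =>  a a a a A A A A A   (applied A -> A A)
  Step 13: a a a a A A A A A  =>  a a a a A A A A A A   (applied A -> A A)
  Step 14: a a a a A A A A A A  =>  a a a a a A A A A A   (applied A -> a)
  Step 15: a a a a a A A A A A  =>  a a a a a a A A A A   (applied A -> a)
  Step 16: a a a a a a A A A A  =>  a a a a a a A A A A A   (applied A -> A A)
  Step 17: a a a a a a A A A A A  =>  a a a a a a a A A A A   (applied A -> a)
  Step 18: a a a a a a a A A A A  =>  a a a a a a a a A A A   (applied A -> a)
  Step 19: a a a a a a a a A A A  =>  a a a a a a a a a A A   (applied A -> a)
  Step 20: a a a a a a a a a A A  =>  a a a a a a a a a A A A   (applied A -> A A)
  Step 21: a a a a a a a a a A A A  =>  a a a a a a a a a A A A A   (applied A -> A A)
  Step 22: a a a a a a a a a A A A A  =>  a a a a a a a a a a A A A   (applied A -> a)
  Step 23: a a a a a a a a a a A A A  =>  a a a a a a a a a a A A A A   (applied A -> A A)
  Step 24: a a a a a a a a a a A A A A  =>  a a a a a a a a a a A A A A A   (applied A -> A A)
  Step 25: a a a a a a a a a a A A A A A  =>  a a a a a a a a a a a A A A A   (applied A -> a)
  Step 26: a a a a a a a a a a a A A A A  =>  a a a a a a a a a a a a A A A   (applied A -> a)
  Step 27: a a a a a a a a a a a a A A A  =>  a a a a a a a a a a a a a A A   (applied A -> a)
  Step 28: a a a a a a a a a a a a a A A  =>  a a a a a a a a a a a a a A A A   (applied A -> A A)
  Step 29: a a a a a a a a a a a a a A A A  =>  a a a a a a a a a a a a a A A A A   (applied A -> A A)
  Step 30: a a a a a a a a a a a a a A A A A  =>  a a a a a a a a a a a a a a A A A   (applied A -> a)
  Step 31: a a a a a a a a a a a a a a A A A  =>  a a a a a a a a a a a a a a A A A A   (applied A -> A A)
  Step 32: a a a a a a a a a a a a a a A A A A  =>  a a a a a a a a a a a a a a a A A A   (applied A -> a)
  Step 33: a a a a a a a a a a a a a a a A A A  =>  a a a a a a a a a a a a a a a a A A   (applied A -> a)
  Step 34: a a a a a a a a a a a a a a a a A A  =>  a a a a a a a a a a a a a a a a A A A   (applied A -> A A)
  Step 35: a a a a a a a a a a a a a a a a A A A  =>  a a a a a a a a a a a a a a a a A A A A   (applied A -> A A)
  Step 36: a a a a a a a a a a a a a a a a A A A A  =>  a a a a a a a a a a a a a a a a a A A A   (applied A -> a)
  Step 37: a a a a a a a a a a a a a a a a a A A A  =>  a a a a a a a a a a a a a a a a a a A A   (applied A -> a)
  Step 38: a a a a a a a a a a a a a a a a a a A A  =>  a a a a a a a a a a a a a a a a a a A A A   (applied A -> A A)
  Step 39: a a a a a a a a a a a a a a a a a a A A A  =>  a a a a a a a a a a a a a a a a a a a A A   (applied A -> a)
  Step 40: a a a a a a a a a a a a a a a a a a a A A  =>  a a a a a a a a a a a a a a a a a a a a A   (applied A -> a)
  Step 41: a a a a a a a a a a a a a a a a a a a a A  =>  a a a a a a a a a a a a a a a a a a a a A A   (applied A -> A A)
  Step 42: a a a a a a a a a a a a a a a a a a a a A A  =>  a a a a a a a a a a a a a a a a a a a a a A   (applied A -> a)
  Step 43: a a a a a a a a a a a a a a a a a a a a a A  =>  a a a a a a a a a a a a a a a a a a a a a A A   (applied A -> A A)
  Step 44: a a a a a a a a a a a a a a a a a a a a a A A  =>  a a a a a a a a a a a a a a a a a a a a a a A   (applied A -> a)
  Step 45: a a a a a a a a a a a a a a a a a a a a a a A  =>  a a a a a a a a a a a a a a a a a a a a a a A A   (applied A -> A A)
  Step 46: a a a a a a a a a a a a a a a a a a a a a a A A  =>  a a a a a a a a a a a a a a a a a a a a a a A A A   (applied A -> A A)
  Step 47: a a a a a a a a a a a a a a a a a a a a a a A A A  =>  a a a a a a a a a a a a a a a a a a a a a a A A A A   (applied A -> A A)
  Step 48: a a a a a a a a a a a a a a a a a a a a a a A A A A  =>  a a a a a a a a a a a a a a a a a a a a a a a A A A   (applied A -> a)
  Step 49: a a a a a a a a a a a a a a a a a a a a a a a A A A  =>  a a a a a a a a a a a a a a a a a a a a a a a a A A   (applied A -> a)
  Step 50: a a a a a a a a a a a a a a a a a a a a a a a a A A  =>  a a a a a a a a a a a a a a a a a a a a a a a a A A A   (applied A -> A A)
  Step 51: a a a a a a a a a a a a a a a a a a a a a a a a A A A  =>  a a a a a a a a a a a a a a a a a a a a a a a a a A A   (applied A -> a)
  Step 52: a a a a a a a a a a a a a a a a a a a a a a a a a A A  =>  a a a a a a a a a a a a a a a a a a a a a a a a a a A   (applied A -> a)
  Step 53: a a a a a a a a a a a a a a a a a a a a a a a a a a A  =>  a a a a a a a a a a a a a a a a a a a a a a a a a a a   (applied A -> a)
Final yield: a a a a a a a a a a a a a a a a a a a a a a a a a a a
Total rewrite steps: 53

53


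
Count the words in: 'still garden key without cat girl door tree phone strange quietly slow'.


Counting words by splitting on spaces:
  Word 1: 'still'
  Word 2: 'garden'
  Word 3: 'key'
  Word 4: 'without'
  Word 5: 'cat'
  Word 6: 'girl'
  Word 7: 'door'
  Word 8: 'tree'
  Word 9: 'phone'
  Word 10: 'strange'
  Word 11: 'quietly'
  Word 12: 'slow'
Total words: 12

12


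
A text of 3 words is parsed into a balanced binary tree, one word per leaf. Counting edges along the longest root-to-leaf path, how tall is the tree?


In a balanced binary tree with n leaves the deepest leaf is ceil(log2(n)) edges below the root.
log2(3) = 1.5850
ceil(1.5850) = 2
height (edges) = 2

2


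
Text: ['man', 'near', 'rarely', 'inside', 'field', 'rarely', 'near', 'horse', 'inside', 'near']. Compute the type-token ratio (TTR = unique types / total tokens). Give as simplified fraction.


Tokens: 10
Unique types: ('field', 'horse', 'inside', 'man', 'near', 'rarely') = 6
TTR = 6/10
Simplify: divide both by 2 -> 3/5
TTR = 3/5

3/5


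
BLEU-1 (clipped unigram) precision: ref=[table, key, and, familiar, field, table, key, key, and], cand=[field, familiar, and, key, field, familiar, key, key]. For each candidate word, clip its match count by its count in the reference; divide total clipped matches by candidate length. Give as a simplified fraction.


Reference word counts: {'and': 2, 'familiar': 1, 'field': 1, 'key': 3, 'table': 2}
Checking each candidate word (with clipping):
  'field' -> in reference (ref count 1, used 1/1) -> match (matches: 1)
  'familiar' -> in reference (ref count 1, used 1/1) -> match (matches: 2)
  'and' -> in reference (ref count 2, used 1/2) -> match (matches: 3)
  'key' -> in reference (ref count 3, used 1/3) -> match (matches: 4)
  'field' -> ref count 1 already used up (1/1) -> clipped, no match (matches: 4)
  'familiar' -> ref count 1 already used up (1/1) -> clipped, no match (matches: 4)
  'key' -> in reference (ref count 3, used 2/3) -> match (matches: 5)
  'key' -> in reference (ref count 3, used 3/3) -> match (matches: 6)
Clipped matches: 6, Candidate length: 8
Precision = 6/8 = 3/4

3/4


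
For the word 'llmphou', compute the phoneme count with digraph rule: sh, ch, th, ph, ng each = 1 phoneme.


Parsing 'llmphou' greedily, digraphs first:
  'l' -> consonant phoneme (phonemes so far: 1)
  'l' -> consonant phoneme (phonemes so far: 2)
  'm' -> consonant phoneme (phonemes so far: 3)
  'ph' -> digraph (1 consonant phoneme) (phonemes so far: 4)
  'o' -> vowel phoneme (phonemes so far: 5)
  'u' -> vowel phoneme (phonemes so far: 6)
Total phonemes: 6

6


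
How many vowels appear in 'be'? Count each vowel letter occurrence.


Scanning each character of 'be':
  Position 1: 'b' -> consonant (running count: 0)
  Position 2: 'e' -> vowel (running count: 1)
Total vowels: 1

1


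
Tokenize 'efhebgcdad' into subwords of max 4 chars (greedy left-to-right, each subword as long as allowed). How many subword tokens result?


'efhebgcdad' has 10 characters.
Chunking with max size 4:
  Chunk 1: 'efhe' (positions 0-3)
  Chunk 2: 'bgcd' (positions 4-7)
  Chunk 3: 'ad' (positions 8-9)
Total chunks: ceil(10 / 4) = 3

3


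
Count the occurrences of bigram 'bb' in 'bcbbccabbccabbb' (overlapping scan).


Scanning 'bcbbccabbccabbb' for bigram 'bb':
  Position 0: 'bc' -> no
  Position 1: 'cb' -> no
  Position 2: 'bb' -> MATCH
  Position 3: 'bc' -> no
  Position 4: 'cc' -> no
  Position 5: 'ca' -> no
  Position 6: 'ab' -> no
  Position 7: 'bb' -> MATCH
  Position 8: 'bc' -> no
  Position 9: 'cc' -> no
  Position 10: 'ca' -> no
  Position 11: 'ab' -> no
  Position 12: 'bb' -> MATCH
  Position 13: 'bb' -> MATCH
Total matches: 4

4


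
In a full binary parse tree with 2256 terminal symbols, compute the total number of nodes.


Leaf nodes (terminals): 2256
Internal nodes = n - 1 = 2256 - 1 = 2255
Total = leaves + internal = 2256 + 2255 = 4511

4511


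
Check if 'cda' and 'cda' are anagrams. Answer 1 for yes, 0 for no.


Sort characters of 'cda': 'acd'
Sort characters of 'cda': 'acd'
Sorted forms match -> they ARE anagrams
Result: 1

1


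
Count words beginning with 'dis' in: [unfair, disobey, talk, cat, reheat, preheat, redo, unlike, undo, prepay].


Checking each word for prefix 'dis':
  'unfair' -> no (count: 0)
  'disobey' -> YES, starts with 'dis' (count: 1)
  'talk' -> no (count: 1)
  'cat' -> no (count: 1)
  'reheat' -> no (count: 1)
  'preheat' -> no (count: 1)
  'redo' -> no (count: 1)
  'unlike' -> no (count: 1)
  'undo' -> no (count: 1)
  'prepay' -> no (count: 1)
Total with prefix 'dis': 1

1


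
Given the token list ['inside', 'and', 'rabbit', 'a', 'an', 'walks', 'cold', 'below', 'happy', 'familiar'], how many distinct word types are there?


Listing all tokens and tracking unique types:
  Token 1: 'inside' -> NEW (unique so far: 1)
  Token 2: 'and' -> NEW (unique so far: 2)
  Token 3: 'rabbit' -> NEW (unique so far: 3)
  Token 4: 'a' -> NEW (unique so far: 4)
  Token 5: 'an' -> NEW (unique so far: 5)
  Token 6: 'walks' -> NEW (unique so far: 6)
  Token 7: 'cold' -> NEW (unique so far: 7)
  Token 8: 'below' -> NEW (unique so far: 8)
  Token 9: 'happy' -> NEW (unique so far: 9)
  Token 10: 'familiar' -> NEW (unique so far: 10)
Unique types: ('a', 'an', 'and', 'below', 'cold', 'familiar', 'happy', 'inside', 'rabbit', 'walks')
Vocabulary size: 10

10


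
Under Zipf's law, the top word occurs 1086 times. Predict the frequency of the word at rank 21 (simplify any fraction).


Zipf's law: freq(rank) = f1 / rank
f1 = 1086, rank = 21
freq = 1086 / 21
GCD(1086, 21) = 3
Simplified: 362/7

362/7


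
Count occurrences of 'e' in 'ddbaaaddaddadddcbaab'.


Scanning 'ddbaaaddaddadddcbaab' for 'e':
  No matches found.
Total occurrences of 'e': 0

0


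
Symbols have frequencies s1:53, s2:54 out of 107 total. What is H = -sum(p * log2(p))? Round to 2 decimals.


Computing entropy H = -sum(p_i * log2(p_i)):
  s1: p = 53/107 = 0.4953, -p*log2(p) = 0.5020
  s2: p = 54/107 = 0.5047, -p*log2(p) = 0.4979
H = sum of terms = 0.9999
Rounded to 2 decimals: 1.00

1.00


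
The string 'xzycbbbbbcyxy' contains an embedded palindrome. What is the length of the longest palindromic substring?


Scanning 'xzycbbbbbcyxy' for palindromic substrings.
Substring at positions 2-10: 'ycbbbbbcy'.
Check: reverse('ycbbbbbcy') = 'ycbbbbbcy' -> palindrome confirmed.
Neighbouring characters ('z' / 'x') break symmetry, so it cannot extend further.
No longer palindromic substring exists; longest length = 9

9


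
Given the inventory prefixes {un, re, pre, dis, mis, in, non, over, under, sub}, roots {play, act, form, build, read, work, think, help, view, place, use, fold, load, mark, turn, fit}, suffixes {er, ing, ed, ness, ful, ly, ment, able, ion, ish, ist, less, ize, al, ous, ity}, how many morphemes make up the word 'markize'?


Segmenting 'markize' against the inventory:
  'mark' -> root (morpheme 1)
  'ize' -> suffix (morpheme 2)
Total morphemes: 2

2


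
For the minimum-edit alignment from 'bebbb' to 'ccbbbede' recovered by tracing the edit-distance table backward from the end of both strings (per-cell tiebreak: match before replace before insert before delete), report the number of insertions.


Edit distance = 5. Backtracking from cell (5, 8) with preference match > replace > insert > delete,
then listing the resulting alignment 'bebbb' -> 'ccbbbede' left to right:
  Step 1: replace b->c
  Step 2: replace e->c
  Step 3: keep 'b'
  Step 4: keep 'b'
  Step 5: keep 'b'
  Step 6: insert 'e' [insertion #1]
  Step 7: insert 'd' [insertion #2]
  Step 8: insert 'e' [insertion #3]
Total insertions: 3

3


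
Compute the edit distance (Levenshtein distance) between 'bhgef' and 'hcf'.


Building DP table for s1='bhgef' (len 5) and s2='hcf' (len 3):
       h  c  f
    0  1  2  3
  b 1  1  2  3
  h 2  1  2  3
  g 3  2  2  3
  e 4  3  3  3
  f 5  4  4  3
Edit distance = dp[5][3] = 3

3


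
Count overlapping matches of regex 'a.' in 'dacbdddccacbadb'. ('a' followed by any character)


Pattern: a. means 'a' followed by any character.
Scanning 'dacbdddccacbadb' position-by-position:
  Pos 0: window 'da' -> no
  Pos 1: window 'ac' -> MATCH
  Pos 2: window 'cb' -> no
  Pos 3: window 'bd' -> no
  Pos 4: window 'dd' -> no
  Pos 5: window 'dd' -> no
  Pos 6: window 'dc' -> no
  Pos 7: window 'cc' -> no
  Pos 8: window 'ca' -> no
  Pos 9: window 'ac' -> MATCH
  Pos 10: window 'cb' -> no
  Pos 11: window 'ba' -> no
  Pos 12: window 'ad' -> MATCH
  Pos 13: window 'db' -> no
  Pos 14: window 'b' -> no
Total matches: 3

3


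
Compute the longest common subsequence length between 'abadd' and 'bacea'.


DP table for LCS of 'abadd' and 'bacea':
       b  a  c  e  a
    0  0  0  0  0  0
  a 0  0  1  1  1  1
  b 0  1  1  1  1  1
  a 0  1  2  2  2  2
  d 0  1  2  2  2  2
  d 0  1  2  2  2  2
LCS: 'aa'
LCS length = 2

2


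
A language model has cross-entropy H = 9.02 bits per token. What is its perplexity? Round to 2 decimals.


Perplexity formula: PP = 2^H
H = 9.02
PP = 2^9.02
Decompose: 2^9.02 = 2^9 * 2^0.02
2^9 = 512, 2^0.02 ~ 1.0139595
PP ~ 512 * 1.0139595 = 519.1472640
Rounded to 2 decimals: 519.15

519.15


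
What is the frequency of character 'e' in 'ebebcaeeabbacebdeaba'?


Scanning 'ebebcaeeabbacebdeaba' for 'e':
  Position 0: 'e' -> MATCH (count: 1)
  Position 2: 'e' -> MATCH (count: 2)
  Position 6: 'e' -> MATCH (count: 3)
  Position 7: 'e' -> MATCH (count: 4)
  Position 13: 'e' -> MATCH (count: 5)
  Position 16: 'e' -> MATCH (count: 6)
Total occurrences of 'e': 6

6


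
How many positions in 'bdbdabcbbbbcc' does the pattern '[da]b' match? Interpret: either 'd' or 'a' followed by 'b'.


Pattern: [da]b means either 'd' or 'a' followed by 'b'.
Scanning 'bdbdabcbbbbcc' position-by-position:
  Pos 0: window 'bd' -> no
  Pos 1: window 'db' -> MATCH
  Pos 2: window 'bd' -> no
  Pos 3: window 'da' -> no
  Pos 4: window 'ab' -> MATCH
  Pos 5: window 'bc' -> no
  Pos 6: window 'cb' -> no
  Pos 7: window 'bb' -> no
  Pos 8: window 'bb' -> no
  Pos 9: window 'bb' -> no
  Pos 10: window 'bc' -> no
  Pos 11: window 'cc' -> no
  Pos 12: window 'c' -> no
Total matches: 2

2


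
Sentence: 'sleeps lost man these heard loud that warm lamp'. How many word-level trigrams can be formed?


Word trigrams from [9] words:
  Trigram 1: (sleeps lost man)
  Trigram 2: (lost man these)
  Trigram 3: (man these heard)
  Trigram 4: (these heard loud)
  Trigram 5: (heard loud that)
  Trigram 6: (loud that warm)
  Trigram 7: (that warm lamp)
Total word trigrams: 9 - 2 = 7

7


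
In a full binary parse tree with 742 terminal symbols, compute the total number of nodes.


Leaf nodes (terminals): 742
Internal nodes = n - 1 = 742 - 1 = 741
Total = leaves + internal = 742 + 741 = 1483

1483


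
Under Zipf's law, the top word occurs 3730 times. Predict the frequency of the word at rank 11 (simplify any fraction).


Zipf's law: freq(rank) = f1 / rank
f1 = 3730, rank = 11
freq = 3730 / 11
GCD(3730, 11) = 1
Simplified: 3730/11

3730/11


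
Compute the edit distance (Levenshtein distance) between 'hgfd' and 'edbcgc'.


Building DP table for s1='hgfd' (len 4) and s2='edbcgc' (len 6):
       e  d  b  c  g  c
    0  1  2  3  4  5  6
  h 1  1  2  3  4  5  6
  g 2  2  2  3  4  4  5
  f 3  3  3  3  4  5  5
  d 4  4  3  4  4  5  6
Edit distance = dp[4][6] = 6

6


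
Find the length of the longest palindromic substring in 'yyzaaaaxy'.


Scanning 'yyzaaaaxy' for palindromic substrings.
Substring at positions 3-6: 'aaaa'.
Check: reverse('aaaa') = 'aaaa' -> palindrome confirmed.
Neighbouring characters ('z' / 'x') break symmetry, so it cannot extend further.
No longer palindromic substring exists; longest length = 4

4


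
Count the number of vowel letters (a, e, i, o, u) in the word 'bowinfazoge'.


Scanning each character of 'bowinfazoge':
  Position 1: 'b' -> consonant (running count: 0)
  Position 2: 'o' -> vowel (running count: 1)
  Position 3: 'w' -> consonant (running count: 1)
  Position 4: 'i' -> vowel (running count: 2)
  Position 5: 'n' -> consonant (running count: 2)
  Position 6: 'f' -> consonant (running count: 2)
  Position 7: 'a' -> vowel (running count: 3)
  Position 8: 'z' -> consonant (running count: 3)
  Position 9: 'o' -> vowel (running count: 4)
  Position 10: 'g' -> consonant (running count: 4)
  Position 11: 'e' -> vowel (running count: 5)
Total vowels: 5

5


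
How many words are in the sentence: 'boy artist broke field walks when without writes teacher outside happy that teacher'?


Counting words by splitting on spaces:
  Word 1: 'boy'
  Word 2: 'artist'
  Word 3: 'broke'
  Word 4: 'field'
  Word 5: 'walks'
  Word 6: 'when'
  Word 7: 'without'
  Word 8: 'writes'
  Word 9: 'teacher'
  Word 10: 'outside'
  Word 11: 'happy'
  Word 12: 'that'
  Word 13: 'teacher'
Total words: 13

13


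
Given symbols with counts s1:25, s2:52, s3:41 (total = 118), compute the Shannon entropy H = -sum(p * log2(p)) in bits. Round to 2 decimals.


Computing entropy H = -sum(p_i * log2(p_i)):
  s1: p = 25/118 = 0.2119, -p*log2(p) = 0.4743
  s2: p = 52/118 = 0.4407, -p*log2(p) = 0.5210
  s3: p = 41/118 = 0.3475, -p*log2(p) = 0.5299
H = sum of terms = 1.5252
Rounded to 2 decimals: 1.53

1.53


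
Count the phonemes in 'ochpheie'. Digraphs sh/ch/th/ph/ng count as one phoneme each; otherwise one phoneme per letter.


Parsing 'ochpheie' greedily, digraphs first:
  'o' -> vowel phoneme (phonemes so far: 1)
  'ch' -> digraph (1 consonant phoneme) (phonemes so far: 2)
  'ph' -> digraph (1 consonant phoneme) (phonemes so far: 3)
  'e' -> vowel phoneme (phonemes so far: 4)
  'i' -> vowel phoneme (phonemes so far: 5)
  'e' -> vowel phoneme (phonemes so far: 6)
Total phonemes: 6

6


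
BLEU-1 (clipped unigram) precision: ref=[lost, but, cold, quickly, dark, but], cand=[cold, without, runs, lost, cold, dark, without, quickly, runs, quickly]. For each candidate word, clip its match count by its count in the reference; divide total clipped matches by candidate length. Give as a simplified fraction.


Reference word counts: {'but': 2, 'cold': 1, 'dark': 1, 'lost': 1, 'quickly': 1}
Checking each candidate word (with clipping):
  'cold' -> in reference (ref count 1, used 1/1) -> match (matches: 1)
  'without' -> not in reference -> no match (matches: 1)
  'runs' -> not in reference -> no match (matches: 1)
  'lost' -> in reference (ref count 1, used 1/1) -> match (matches: 2)
  'cold' -> ref count 1 already used up (1/1) -> clipped, no match (matches: 2)
  'dark' -> in reference (ref count 1, used 1/1) -> match (matches: 3)
  'without' -> not in reference -> no match (matches: 3)
  'quickly' -> in reference (ref count 1, used 1/1) -> match (matches: 4)
  'runs' -> not in reference -> no match (matches: 4)
  'quickly' -> ref count 1 already used up (1/1) -> clipped, no match (matches: 4)
Clipped matches: 4, Candidate length: 10
Precision = 4/10 = 2/5

2/5


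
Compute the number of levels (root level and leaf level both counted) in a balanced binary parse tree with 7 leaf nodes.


In a balanced binary tree with n leaves the deepest leaf is ceil(log2(n)) edges below the root,
so counting node levels inclusive of root and leaves gives ceil(log2(n)) + 1 levels.
log2(7) = 2.8074
ceil(2.8074) = 3
levels = 3 + 1 = 4

4


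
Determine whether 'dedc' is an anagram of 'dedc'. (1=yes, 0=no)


Sort characters of 'dedc': 'cdde'
Sort characters of 'dedc': 'cdde'
Sorted forms match -> they ARE anagrams
Result: 1

1


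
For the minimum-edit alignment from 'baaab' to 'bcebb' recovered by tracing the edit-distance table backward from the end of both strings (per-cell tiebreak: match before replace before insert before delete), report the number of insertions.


Edit distance = 3. Backtracking from cell (5, 5) with preference match > replace > insert > delete,
then listing the resulting alignment 'baaab' -> 'bcebb' left to right:
  Step 1: keep 'b'
  Step 2: replace a->c
  Step 3: replace a->e
  Step 4: replace a->b
  Step 5: keep 'b'
Total insertions: 0

0


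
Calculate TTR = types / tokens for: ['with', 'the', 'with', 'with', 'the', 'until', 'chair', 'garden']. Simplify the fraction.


Tokens: 8
Unique types: ('chair', 'garden', 'the', 'until', 'with') = 5
TTR = 5/8
Already in lowest terms.

5/8


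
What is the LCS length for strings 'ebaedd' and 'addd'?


DP table for LCS of 'ebaedd' and 'addd':
       a  d  d  d
    0  0  0  0  0
  e 0  0  0  0  0
  b 0  0  0  0  0
  a 0  1  1  1  1
  e 0  1  1  1  1
  d 0  1  2  2  2
  d 0  1  2  3  3
LCS: 'add'
LCS length = 3

3


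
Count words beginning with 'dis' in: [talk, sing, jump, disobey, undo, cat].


Checking each word for prefix 'dis':
  'talk' -> no (count: 0)
  'sing' -> no (count: 0)
  'jump' -> no (count: 0)
  'disobey' -> YES, starts with 'dis' (count: 1)
  'undo' -> no (count: 1)
  'cat' -> no (count: 1)
Total with prefix 'dis': 1

1


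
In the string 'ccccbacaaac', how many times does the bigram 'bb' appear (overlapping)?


Scanning 'ccccbacaaac' for bigram 'bb':
  Position 0: 'cc' -> no
  Position 1: 'cc' -> no
  Position 2: 'cc' -> no
  Position 3: 'cb' -> no
  Position 4: 'ba' -> no
  Position 5: 'ac' -> no
  Position 6: 'ca' -> no
  Position 7: 'aa' -> no
  Position 8: 'aa' -> no
  Position 9: 'ac' -> no
Total matches: 0

0


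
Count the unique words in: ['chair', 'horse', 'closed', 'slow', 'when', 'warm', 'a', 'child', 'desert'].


Listing all tokens and tracking unique types:
  Token 1: 'chair' -> NEW (unique so far: 1)
  Token 2: 'horse' -> NEW (unique so far: 2)
  Token 3: 'closed' -> NEW (unique so far: 3)
  Token 4: 'slow' -> NEW (unique so far: 4)
  Token 5: 'when' -> NEW (unique so far: 5)
  Token 6: 'warm' -> NEW (unique so far: 6)
  Token 7: 'a' -> NEW (unique so far: 7)
  Token 8: 'child' -> NEW (unique so far: 8)
  Token 9: 'desert' -> NEW (unique so far: 9)
Unique types: ('a', 'chair', 'child', 'closed', 'desert', 'horse', 'slow', 'warm', 'when')
Vocabulary size: 9

9


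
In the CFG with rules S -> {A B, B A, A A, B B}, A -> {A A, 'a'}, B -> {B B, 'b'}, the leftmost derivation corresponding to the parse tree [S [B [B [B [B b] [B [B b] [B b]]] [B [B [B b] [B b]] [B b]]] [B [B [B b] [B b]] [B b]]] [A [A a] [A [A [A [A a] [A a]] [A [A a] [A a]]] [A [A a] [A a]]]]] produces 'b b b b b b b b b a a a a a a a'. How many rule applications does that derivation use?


Every bracketed nonterminal node [X ...] in the tree is produced by exactly one rule application.
Reading the tree off as a leftmost derivation:
  Step 1: S  =>  B A   (applied S -> B A)
  Step 2: B A  =>  B B A   (applied B -> B B)
  Step 3: B B A  =>  B B B A   (applied B -> B B)
  Step 4: B B B A  =>  B B B B A   (applied B -> B B)
  Step 5: B B B B A  =>  b B B B A   (applied B -> b)
  Step 6: b B B B A  =>  b B B B B A   (applied B -> B B)
  Step 7: b B B B B A  =>  b b B B B A   (applied B -> b)
  Step 8: b b B B B A  =>  b b b B B A   (applied B -> b)
  Step 9: b b b B B A  =>  b b b B B B A   (applied B -> B B)
  Step 10: b b b B B B A  =>  b b b B B B B A   (applied B -> B B)
  Step 11: b b b B B B B A  =>  b b b b B B B A   (applied B -> b)
  Step 12: b b b b B B B A  =>  b b b b b B B A   (applied B -> b)
  Step 13: b b b b b B B A  =>  b b b b b b B A   (applied B -> b)
  Step 14: b b b b b b B A  =>  b b b b b b B B A   (applied B -> B B)
  Step 15: b b b b b b B B A  =>  b b b b b b B B B A   (applied B -> B B)
  Step 16: b b b b b b B B B A  =>  b b b b b b b B B A   (applied B -> b)
  Step 17: b b b b b b b B B A  =>  b b b b b b b b B A   (applied B -> b)
  Step 18: b b b b b b b b B A  =>  b b b b b b b b b A   (applied B -> b)
  Step 19: b b b b b b b b b A  =>  b b b b b b b b b A A   (applied A -> A A)
  Step 20: b b b b b b b b b A A  =>  b b b b b b b b b a A   (applied A -> a)
  Step 21: b b b b b b b b b a A  =>  b b b b b b b b b a A A   (applied A -> A A)
  Step 22: b b b b b b b b b a A A  =>  b b b b b b b b b a A A A   (applied A -> A A)
  Step 23: b b b b b b b b b a A A A  =>  b b b b b b b b b a A A A A   (applied A -> A A)
  Step 24: b b b b b b b b b a A A A A  =>  b b b b b b b b b a a A A A   (applied A -> a)
  Step 25: b b b b b b b b b a a A A A  =>  b b b b b b b b b a a a A A   (applied A -> a)
  Step 26: b b b b b b b b b a a a A A  =>  b b b b b b b b b a a a A A A   (applied A -> A A)
  Step 27: b b b b b b b b b a a a A A A  =>  b b b b b b b b b a a a a A A   (applied A -> a)
  Step 28: b b b b b b b b b a a a a A A  =>  b b b b b b b b b a a a a a A   (applied A -> a)
  Step 29: b b b b b b b b b a a a a a A  =>  b b b b b b b b b a a a a a A A   (applied A -> A A)
  Step 30: b b b b b b b b b a a a a a A A  =>  b b b b b b b b b a a a a a a A   (applied A -> a)
  Step 31: b b b b b b b b b a a a a a a A  =>  b b b b b b b b b a a a a a a a   (applied A -> a)
Final yield: b b b b b b b b b a a a a a a a
Total rewrite steps: 31

31
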